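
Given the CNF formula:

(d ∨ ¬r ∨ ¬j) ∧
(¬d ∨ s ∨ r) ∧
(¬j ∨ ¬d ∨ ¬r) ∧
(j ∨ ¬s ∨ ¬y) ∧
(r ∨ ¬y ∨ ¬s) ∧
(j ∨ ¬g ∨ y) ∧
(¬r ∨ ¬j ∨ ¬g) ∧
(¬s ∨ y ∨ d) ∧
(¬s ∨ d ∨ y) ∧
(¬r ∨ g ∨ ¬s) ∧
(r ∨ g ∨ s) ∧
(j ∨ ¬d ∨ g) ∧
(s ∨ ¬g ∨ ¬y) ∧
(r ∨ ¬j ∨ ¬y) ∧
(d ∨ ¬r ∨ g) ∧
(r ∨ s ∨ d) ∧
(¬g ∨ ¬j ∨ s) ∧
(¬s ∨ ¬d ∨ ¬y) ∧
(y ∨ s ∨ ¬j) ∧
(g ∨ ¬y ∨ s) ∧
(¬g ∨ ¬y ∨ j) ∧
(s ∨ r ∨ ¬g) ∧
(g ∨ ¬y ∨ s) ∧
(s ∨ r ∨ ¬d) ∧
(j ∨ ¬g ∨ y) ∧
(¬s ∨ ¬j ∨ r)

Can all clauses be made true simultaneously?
No

No, the formula is not satisfiable.

No assignment of truth values to the variables can make all 26 clauses true simultaneously.

The formula is UNSAT (unsatisfiable).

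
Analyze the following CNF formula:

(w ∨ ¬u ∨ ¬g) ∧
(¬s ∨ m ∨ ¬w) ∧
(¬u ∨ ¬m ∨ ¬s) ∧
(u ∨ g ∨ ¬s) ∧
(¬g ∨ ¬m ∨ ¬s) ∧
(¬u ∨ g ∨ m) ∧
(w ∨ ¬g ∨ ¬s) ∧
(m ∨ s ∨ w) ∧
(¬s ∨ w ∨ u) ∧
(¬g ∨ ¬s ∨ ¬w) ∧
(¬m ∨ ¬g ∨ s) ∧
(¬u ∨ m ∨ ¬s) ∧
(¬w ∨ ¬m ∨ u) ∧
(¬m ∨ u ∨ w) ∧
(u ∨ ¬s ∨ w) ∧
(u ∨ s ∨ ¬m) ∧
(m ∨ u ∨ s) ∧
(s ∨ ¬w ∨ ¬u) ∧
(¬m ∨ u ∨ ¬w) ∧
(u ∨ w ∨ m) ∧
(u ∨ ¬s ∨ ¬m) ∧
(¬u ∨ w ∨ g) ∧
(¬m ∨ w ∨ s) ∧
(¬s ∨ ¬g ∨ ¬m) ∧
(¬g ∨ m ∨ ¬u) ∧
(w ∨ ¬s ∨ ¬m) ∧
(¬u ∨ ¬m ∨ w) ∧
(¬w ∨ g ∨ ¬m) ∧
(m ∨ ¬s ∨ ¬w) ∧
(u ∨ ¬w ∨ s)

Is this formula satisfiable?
No

No, the formula is not satisfiable.

No assignment of truth values to the variables can make all 30 clauses true simultaneously.

The formula is UNSAT (unsatisfiable).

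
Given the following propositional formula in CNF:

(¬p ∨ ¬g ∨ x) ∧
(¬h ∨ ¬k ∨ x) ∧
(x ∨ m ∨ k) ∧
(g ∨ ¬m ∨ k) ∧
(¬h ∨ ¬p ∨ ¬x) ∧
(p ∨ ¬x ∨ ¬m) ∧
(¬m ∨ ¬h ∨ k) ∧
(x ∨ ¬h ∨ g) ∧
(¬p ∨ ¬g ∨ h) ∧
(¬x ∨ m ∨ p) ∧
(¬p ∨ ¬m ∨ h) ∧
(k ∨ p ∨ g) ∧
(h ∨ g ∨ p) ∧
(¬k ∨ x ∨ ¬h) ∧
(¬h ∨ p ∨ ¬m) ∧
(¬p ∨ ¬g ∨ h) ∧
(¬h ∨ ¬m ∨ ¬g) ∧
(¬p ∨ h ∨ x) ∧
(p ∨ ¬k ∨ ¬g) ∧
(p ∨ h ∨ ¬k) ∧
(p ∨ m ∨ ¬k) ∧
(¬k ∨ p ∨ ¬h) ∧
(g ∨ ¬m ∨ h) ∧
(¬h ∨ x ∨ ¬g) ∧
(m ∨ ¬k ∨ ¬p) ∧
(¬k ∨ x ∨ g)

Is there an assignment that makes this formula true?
Yes

Yes, the formula is satisfiable.

One satisfying assignment is: k=False, p=True, m=False, x=True, h=False, g=False

Verification: With this assignment, all 26 clauses evaluate to true.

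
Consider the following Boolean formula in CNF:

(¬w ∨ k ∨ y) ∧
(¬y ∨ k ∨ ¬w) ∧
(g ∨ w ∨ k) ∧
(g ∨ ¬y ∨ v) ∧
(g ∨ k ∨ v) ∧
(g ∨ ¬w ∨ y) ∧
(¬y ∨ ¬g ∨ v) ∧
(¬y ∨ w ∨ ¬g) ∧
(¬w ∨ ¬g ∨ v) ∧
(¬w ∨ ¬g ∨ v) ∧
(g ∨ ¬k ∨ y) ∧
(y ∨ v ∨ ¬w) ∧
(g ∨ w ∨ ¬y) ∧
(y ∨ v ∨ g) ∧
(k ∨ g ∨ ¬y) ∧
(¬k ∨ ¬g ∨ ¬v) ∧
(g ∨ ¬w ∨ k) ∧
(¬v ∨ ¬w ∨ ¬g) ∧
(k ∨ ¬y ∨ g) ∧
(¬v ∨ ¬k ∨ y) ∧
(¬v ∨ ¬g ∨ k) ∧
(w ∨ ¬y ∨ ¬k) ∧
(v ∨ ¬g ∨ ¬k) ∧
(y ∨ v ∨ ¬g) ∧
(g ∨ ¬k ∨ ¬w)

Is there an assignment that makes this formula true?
No

No, the formula is not satisfiable.

No assignment of truth values to the variables can make all 25 clauses true simultaneously.

The formula is UNSAT (unsatisfiable).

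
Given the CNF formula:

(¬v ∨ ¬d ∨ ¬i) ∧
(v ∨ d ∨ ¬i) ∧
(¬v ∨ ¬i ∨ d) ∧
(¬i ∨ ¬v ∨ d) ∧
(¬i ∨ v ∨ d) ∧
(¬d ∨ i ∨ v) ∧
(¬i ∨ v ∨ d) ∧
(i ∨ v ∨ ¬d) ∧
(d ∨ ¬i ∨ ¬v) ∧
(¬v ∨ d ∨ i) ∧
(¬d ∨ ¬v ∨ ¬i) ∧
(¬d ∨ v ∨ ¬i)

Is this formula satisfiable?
Yes

Yes, the formula is satisfiable.

One satisfying assignment is: i=False, d=False, v=False

Verification: With this assignment, all 12 clauses evaluate to true.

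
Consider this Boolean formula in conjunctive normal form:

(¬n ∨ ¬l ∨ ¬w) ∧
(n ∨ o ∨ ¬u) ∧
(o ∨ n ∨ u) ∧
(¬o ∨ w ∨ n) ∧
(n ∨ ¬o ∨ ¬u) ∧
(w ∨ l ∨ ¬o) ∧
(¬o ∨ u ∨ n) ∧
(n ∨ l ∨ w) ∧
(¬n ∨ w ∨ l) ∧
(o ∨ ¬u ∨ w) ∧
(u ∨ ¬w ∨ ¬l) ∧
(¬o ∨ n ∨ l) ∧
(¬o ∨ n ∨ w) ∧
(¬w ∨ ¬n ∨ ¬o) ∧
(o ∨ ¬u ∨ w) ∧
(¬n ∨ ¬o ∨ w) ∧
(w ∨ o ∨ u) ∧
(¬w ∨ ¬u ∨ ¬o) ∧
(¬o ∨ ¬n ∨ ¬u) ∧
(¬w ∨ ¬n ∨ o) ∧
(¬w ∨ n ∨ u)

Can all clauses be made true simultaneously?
No

No, the formula is not satisfiable.

No assignment of truth values to the variables can make all 21 clauses true simultaneously.

The formula is UNSAT (unsatisfiable).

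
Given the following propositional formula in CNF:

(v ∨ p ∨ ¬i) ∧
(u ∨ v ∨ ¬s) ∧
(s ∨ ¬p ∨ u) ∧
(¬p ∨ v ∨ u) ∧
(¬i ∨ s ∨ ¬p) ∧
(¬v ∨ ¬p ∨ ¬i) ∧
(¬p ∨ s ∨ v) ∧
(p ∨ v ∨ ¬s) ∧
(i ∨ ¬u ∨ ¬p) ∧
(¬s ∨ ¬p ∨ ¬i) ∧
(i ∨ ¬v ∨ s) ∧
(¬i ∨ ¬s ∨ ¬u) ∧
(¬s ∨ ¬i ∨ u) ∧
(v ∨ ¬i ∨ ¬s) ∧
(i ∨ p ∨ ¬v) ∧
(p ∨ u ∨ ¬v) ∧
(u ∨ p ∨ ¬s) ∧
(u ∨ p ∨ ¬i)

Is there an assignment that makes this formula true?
Yes

Yes, the formula is satisfiable.

One satisfying assignment is: p=False, s=False, u=False, i=False, v=False

Verification: With this assignment, all 18 clauses evaluate to true.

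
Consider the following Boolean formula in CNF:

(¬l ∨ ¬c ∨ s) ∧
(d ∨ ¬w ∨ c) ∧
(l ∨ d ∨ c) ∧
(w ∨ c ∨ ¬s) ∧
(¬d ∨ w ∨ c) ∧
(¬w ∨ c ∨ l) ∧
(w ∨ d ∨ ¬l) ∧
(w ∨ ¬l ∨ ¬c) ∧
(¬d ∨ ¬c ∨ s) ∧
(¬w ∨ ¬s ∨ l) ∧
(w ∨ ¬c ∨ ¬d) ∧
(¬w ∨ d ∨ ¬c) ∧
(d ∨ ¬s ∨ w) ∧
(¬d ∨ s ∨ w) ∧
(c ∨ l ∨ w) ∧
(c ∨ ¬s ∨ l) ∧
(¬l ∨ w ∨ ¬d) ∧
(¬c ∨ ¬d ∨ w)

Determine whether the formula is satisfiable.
Yes

Yes, the formula is satisfiable.

One satisfying assignment is: l=True, w=True, d=True, s=False, c=False

Verification: With this assignment, all 18 clauses evaluate to true.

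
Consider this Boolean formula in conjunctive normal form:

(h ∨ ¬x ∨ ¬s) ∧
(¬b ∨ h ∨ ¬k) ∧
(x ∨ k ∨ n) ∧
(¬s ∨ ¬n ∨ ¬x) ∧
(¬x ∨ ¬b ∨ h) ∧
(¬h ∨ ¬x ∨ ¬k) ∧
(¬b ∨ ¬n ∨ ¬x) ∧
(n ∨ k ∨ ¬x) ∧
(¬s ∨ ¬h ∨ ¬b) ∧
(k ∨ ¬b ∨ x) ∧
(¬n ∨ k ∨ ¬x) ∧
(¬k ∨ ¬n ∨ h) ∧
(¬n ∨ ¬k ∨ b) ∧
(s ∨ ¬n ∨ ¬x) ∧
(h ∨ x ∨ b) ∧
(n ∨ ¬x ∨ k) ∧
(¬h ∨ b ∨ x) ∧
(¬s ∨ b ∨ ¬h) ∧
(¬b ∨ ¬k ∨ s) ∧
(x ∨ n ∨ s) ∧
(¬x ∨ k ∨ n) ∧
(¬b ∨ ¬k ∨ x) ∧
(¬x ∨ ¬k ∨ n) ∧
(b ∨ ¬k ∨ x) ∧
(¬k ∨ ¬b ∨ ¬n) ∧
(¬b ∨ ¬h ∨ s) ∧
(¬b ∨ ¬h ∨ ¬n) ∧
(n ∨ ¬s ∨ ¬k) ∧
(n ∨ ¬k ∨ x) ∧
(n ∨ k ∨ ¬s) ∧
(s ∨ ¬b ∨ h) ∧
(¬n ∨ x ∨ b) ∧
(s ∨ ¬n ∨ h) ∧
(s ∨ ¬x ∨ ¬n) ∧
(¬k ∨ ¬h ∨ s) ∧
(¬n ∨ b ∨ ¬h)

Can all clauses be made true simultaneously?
No

No, the formula is not satisfiable.

No assignment of truth values to the variables can make all 36 clauses true simultaneously.

The formula is UNSAT (unsatisfiable).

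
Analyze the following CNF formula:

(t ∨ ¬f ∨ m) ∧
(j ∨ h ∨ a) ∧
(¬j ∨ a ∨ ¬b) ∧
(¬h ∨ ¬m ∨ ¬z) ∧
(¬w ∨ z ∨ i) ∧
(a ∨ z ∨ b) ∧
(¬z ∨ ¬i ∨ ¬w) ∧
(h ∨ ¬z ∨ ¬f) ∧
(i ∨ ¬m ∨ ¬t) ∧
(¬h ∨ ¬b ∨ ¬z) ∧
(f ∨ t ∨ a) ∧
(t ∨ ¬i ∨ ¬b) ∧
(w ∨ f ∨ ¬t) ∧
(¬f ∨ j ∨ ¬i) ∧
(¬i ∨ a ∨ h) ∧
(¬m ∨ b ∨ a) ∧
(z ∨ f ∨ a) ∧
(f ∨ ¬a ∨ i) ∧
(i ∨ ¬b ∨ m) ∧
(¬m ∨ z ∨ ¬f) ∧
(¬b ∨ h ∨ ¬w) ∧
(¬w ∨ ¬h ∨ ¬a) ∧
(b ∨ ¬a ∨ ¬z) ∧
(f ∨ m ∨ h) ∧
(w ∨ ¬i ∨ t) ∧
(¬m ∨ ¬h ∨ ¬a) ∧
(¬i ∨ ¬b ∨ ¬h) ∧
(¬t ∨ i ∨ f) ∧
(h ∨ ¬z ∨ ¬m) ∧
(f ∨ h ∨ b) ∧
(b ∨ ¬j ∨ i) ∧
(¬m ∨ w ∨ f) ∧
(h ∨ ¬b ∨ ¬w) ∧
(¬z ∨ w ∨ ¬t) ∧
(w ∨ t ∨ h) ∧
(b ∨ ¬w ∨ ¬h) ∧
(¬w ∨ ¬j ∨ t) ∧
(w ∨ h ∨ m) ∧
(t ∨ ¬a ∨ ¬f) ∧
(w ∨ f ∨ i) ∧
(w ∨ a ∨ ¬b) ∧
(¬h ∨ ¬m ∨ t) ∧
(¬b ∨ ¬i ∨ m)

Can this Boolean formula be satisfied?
Yes

Yes, the formula is satisfiable.

One satisfying assignment is: b=False, h=True, f=True, w=False, m=False, z=False, t=True, i=False, a=True, j=False

Verification: With this assignment, all 43 clauses evaluate to true.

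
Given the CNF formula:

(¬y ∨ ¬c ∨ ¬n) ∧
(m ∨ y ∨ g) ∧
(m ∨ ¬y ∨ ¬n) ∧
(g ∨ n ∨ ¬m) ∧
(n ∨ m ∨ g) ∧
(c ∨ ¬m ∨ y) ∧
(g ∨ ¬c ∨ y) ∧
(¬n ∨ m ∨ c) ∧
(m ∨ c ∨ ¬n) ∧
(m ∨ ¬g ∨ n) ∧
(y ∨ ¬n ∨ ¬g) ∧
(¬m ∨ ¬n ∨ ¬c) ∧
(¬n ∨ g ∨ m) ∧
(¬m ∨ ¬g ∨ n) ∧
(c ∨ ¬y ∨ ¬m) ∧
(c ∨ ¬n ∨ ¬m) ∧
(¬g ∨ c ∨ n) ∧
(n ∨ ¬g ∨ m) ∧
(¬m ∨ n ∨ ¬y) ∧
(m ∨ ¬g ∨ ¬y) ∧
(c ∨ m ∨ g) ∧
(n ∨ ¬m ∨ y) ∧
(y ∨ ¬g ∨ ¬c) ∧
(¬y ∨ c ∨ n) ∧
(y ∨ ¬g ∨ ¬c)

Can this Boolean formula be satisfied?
No

No, the formula is not satisfiable.

No assignment of truth values to the variables can make all 25 clauses true simultaneously.

The formula is UNSAT (unsatisfiable).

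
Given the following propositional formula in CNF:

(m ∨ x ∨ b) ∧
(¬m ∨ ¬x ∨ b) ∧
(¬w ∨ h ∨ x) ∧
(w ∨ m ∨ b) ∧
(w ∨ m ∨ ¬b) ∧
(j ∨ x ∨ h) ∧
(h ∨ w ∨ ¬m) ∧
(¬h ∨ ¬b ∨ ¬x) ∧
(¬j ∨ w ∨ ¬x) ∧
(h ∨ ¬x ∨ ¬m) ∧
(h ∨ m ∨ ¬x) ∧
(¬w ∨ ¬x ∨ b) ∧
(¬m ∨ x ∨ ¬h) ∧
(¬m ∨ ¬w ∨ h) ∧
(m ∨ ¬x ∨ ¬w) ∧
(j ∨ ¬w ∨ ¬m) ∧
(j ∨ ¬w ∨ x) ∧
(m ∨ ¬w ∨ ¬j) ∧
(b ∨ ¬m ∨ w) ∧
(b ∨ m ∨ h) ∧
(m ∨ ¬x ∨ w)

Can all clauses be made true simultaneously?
No

No, the formula is not satisfiable.

No assignment of truth values to the variables can make all 21 clauses true simultaneously.

The formula is UNSAT (unsatisfiable).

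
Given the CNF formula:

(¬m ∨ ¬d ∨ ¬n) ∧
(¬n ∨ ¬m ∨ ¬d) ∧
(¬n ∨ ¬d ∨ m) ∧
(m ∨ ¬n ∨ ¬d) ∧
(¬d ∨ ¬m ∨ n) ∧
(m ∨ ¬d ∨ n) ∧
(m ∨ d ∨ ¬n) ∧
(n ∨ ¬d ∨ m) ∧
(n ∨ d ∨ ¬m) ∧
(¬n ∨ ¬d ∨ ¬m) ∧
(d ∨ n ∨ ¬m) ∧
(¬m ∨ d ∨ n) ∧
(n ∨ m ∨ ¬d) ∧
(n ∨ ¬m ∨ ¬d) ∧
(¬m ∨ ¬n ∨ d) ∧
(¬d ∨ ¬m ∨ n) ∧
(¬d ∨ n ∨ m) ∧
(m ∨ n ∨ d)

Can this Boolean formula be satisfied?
No

No, the formula is not satisfiable.

No assignment of truth values to the variables can make all 18 clauses true simultaneously.

The formula is UNSAT (unsatisfiable).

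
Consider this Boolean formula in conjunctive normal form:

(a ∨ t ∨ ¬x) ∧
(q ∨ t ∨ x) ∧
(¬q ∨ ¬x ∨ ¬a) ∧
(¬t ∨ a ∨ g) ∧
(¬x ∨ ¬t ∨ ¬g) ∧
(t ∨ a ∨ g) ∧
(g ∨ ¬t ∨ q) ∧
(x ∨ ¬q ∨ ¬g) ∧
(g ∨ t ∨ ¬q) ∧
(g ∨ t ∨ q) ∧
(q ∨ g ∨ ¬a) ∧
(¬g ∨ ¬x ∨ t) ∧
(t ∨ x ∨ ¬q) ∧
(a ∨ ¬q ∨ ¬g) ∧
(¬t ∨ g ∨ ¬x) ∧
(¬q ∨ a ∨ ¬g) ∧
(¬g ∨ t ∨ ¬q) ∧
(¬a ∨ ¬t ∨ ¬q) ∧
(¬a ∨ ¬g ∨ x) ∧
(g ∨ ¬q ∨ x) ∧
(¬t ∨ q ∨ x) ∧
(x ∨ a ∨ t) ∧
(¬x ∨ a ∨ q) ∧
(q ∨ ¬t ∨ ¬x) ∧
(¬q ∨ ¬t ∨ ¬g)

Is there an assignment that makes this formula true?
No

No, the formula is not satisfiable.

No assignment of truth values to the variables can make all 25 clauses true simultaneously.

The formula is UNSAT (unsatisfiable).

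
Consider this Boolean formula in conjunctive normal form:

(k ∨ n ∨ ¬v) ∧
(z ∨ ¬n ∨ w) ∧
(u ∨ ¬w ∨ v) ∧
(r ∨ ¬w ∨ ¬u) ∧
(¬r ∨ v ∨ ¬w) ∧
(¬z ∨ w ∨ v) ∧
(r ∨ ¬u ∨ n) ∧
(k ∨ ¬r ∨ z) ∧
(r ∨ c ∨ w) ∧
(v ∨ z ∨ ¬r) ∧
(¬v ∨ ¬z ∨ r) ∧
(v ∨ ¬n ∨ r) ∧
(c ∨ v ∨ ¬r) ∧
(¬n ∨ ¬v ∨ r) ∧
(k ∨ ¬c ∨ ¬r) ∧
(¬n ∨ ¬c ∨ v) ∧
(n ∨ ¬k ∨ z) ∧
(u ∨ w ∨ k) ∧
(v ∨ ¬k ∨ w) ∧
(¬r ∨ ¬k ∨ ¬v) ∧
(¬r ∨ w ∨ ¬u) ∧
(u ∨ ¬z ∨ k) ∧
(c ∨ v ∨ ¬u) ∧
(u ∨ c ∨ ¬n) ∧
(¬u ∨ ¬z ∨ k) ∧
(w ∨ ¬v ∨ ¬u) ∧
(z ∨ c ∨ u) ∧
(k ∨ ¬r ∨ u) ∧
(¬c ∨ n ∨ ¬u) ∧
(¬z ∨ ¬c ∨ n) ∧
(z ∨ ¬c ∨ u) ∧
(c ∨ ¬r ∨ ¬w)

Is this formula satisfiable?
No

No, the formula is not satisfiable.

No assignment of truth values to the variables can make all 32 clauses true simultaneously.

The formula is UNSAT (unsatisfiable).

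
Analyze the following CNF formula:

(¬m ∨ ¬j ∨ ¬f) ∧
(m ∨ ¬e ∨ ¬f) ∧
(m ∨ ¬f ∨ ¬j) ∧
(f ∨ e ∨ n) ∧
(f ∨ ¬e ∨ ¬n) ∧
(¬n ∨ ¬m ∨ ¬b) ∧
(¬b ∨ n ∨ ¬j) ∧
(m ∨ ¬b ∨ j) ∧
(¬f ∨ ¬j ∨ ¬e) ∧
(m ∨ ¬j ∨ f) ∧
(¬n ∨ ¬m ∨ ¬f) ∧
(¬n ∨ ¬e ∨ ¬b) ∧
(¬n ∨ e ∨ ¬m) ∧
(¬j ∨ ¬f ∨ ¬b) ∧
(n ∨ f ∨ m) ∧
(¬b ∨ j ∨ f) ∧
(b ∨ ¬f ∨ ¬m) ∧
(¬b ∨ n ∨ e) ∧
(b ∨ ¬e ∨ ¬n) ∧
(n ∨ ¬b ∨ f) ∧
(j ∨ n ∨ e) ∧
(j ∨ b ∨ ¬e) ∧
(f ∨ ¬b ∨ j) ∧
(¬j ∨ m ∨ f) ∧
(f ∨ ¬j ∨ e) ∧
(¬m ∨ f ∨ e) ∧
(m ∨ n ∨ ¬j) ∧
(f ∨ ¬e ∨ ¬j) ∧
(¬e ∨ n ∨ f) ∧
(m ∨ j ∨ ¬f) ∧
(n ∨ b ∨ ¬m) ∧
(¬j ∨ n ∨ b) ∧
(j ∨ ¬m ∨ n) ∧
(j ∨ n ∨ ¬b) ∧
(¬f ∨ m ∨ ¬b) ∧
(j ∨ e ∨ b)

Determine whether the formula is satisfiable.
No

No, the formula is not satisfiable.

No assignment of truth values to the variables can make all 36 clauses true simultaneously.

The formula is UNSAT (unsatisfiable).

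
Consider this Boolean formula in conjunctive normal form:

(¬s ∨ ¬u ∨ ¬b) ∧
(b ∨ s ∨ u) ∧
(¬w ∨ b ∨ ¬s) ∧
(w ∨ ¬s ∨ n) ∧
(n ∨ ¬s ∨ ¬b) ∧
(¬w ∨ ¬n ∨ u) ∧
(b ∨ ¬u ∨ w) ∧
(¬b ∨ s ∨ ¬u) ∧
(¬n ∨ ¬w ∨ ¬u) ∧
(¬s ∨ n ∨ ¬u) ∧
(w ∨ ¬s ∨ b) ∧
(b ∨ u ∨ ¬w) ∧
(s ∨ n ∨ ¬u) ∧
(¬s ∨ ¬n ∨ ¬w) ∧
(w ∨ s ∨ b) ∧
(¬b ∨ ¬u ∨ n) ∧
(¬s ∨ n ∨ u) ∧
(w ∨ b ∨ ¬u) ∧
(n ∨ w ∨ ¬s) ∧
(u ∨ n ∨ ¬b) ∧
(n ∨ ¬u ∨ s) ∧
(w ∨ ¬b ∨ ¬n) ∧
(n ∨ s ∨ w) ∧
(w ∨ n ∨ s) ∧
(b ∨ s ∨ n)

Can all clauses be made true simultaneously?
No

No, the formula is not satisfiable.

No assignment of truth values to the variables can make all 25 clauses true simultaneously.

The formula is UNSAT (unsatisfiable).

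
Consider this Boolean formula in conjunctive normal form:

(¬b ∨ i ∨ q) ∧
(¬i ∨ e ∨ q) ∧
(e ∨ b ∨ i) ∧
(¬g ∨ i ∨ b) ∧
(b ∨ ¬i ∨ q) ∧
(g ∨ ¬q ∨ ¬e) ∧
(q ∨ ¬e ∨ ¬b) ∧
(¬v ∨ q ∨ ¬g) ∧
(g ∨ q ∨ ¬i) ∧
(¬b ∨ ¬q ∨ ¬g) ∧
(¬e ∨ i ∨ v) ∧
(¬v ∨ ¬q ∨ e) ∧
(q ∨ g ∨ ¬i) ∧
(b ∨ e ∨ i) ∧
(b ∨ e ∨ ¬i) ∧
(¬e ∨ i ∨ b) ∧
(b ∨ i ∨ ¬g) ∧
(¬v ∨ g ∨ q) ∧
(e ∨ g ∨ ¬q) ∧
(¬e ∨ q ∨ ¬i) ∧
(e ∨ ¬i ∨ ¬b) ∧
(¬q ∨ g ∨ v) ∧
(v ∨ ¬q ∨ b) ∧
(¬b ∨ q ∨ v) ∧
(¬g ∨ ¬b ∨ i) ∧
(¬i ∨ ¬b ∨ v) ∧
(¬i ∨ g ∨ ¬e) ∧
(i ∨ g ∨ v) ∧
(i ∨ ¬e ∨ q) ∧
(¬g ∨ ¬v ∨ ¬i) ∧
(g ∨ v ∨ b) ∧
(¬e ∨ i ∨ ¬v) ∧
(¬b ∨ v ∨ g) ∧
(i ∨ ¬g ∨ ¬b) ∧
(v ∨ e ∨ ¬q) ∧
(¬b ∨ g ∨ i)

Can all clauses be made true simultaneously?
No

No, the formula is not satisfiable.

No assignment of truth values to the variables can make all 36 clauses true simultaneously.

The formula is UNSAT (unsatisfiable).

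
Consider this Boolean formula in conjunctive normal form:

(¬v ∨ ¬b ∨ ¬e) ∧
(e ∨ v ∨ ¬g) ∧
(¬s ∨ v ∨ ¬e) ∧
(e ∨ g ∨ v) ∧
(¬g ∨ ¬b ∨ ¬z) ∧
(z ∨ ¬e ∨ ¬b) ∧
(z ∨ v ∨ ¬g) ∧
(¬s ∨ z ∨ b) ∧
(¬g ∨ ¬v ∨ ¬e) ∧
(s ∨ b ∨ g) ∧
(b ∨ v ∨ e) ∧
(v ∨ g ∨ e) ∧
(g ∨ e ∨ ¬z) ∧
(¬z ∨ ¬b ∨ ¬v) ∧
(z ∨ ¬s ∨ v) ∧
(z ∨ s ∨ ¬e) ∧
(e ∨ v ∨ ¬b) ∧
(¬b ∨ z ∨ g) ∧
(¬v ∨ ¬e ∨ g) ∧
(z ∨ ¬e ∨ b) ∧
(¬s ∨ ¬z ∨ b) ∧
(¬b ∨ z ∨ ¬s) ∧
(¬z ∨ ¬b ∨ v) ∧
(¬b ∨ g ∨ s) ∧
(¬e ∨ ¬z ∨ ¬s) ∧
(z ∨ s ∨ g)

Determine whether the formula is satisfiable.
Yes

Yes, the formula is satisfiable.

One satisfying assignment is: e=False, b=False, g=True, s=False, z=False, v=True

Verification: With this assignment, all 26 clauses evaluate to true.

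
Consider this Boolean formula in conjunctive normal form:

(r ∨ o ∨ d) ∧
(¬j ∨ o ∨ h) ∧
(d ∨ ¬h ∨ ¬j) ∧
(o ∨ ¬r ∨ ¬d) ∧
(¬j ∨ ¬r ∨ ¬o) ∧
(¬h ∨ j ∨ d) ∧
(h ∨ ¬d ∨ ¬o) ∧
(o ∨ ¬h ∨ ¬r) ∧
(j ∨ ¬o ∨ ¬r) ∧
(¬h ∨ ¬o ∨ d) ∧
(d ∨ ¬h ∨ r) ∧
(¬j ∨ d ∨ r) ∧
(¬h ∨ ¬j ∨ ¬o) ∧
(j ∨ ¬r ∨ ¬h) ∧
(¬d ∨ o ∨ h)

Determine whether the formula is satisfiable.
Yes

Yes, the formula is satisfiable.

One satisfying assignment is: j=False, o=True, d=False, r=False, h=False

Verification: With this assignment, all 15 clauses evaluate to true.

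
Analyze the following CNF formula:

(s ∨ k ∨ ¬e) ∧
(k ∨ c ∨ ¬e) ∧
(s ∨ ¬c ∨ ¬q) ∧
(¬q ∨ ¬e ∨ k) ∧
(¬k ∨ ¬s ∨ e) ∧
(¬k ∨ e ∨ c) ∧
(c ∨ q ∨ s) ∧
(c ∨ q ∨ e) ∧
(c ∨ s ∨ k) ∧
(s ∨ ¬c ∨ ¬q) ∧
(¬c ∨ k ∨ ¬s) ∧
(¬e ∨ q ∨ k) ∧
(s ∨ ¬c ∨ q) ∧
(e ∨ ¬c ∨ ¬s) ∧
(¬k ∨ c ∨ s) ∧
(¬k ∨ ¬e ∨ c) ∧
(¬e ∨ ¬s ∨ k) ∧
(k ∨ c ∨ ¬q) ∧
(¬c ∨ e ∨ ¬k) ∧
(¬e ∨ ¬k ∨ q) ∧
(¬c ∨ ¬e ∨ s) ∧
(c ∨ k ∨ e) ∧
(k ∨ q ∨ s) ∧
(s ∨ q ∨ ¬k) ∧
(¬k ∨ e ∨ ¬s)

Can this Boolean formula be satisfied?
Yes

Yes, the formula is satisfiable.

One satisfying assignment is: c=True, q=True, k=True, e=True, s=True

Verification: With this assignment, all 25 clauses evaluate to true.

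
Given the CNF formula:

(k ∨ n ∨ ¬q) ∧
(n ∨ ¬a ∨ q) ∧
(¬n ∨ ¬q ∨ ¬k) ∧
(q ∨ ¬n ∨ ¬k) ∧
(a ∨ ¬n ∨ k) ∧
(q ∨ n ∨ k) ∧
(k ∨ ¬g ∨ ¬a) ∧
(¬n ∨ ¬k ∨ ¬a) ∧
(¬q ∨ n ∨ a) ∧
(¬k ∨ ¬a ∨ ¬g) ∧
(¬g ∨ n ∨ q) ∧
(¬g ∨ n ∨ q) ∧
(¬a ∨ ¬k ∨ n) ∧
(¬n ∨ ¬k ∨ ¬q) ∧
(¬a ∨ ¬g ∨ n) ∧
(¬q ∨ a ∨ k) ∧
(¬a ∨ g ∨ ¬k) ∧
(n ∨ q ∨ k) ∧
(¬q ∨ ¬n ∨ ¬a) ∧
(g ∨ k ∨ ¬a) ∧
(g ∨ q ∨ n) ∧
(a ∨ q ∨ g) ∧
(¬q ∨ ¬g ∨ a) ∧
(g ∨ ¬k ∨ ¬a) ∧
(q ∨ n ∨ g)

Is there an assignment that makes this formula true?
No

No, the formula is not satisfiable.

No assignment of truth values to the variables can make all 25 clauses true simultaneously.

The formula is UNSAT (unsatisfiable).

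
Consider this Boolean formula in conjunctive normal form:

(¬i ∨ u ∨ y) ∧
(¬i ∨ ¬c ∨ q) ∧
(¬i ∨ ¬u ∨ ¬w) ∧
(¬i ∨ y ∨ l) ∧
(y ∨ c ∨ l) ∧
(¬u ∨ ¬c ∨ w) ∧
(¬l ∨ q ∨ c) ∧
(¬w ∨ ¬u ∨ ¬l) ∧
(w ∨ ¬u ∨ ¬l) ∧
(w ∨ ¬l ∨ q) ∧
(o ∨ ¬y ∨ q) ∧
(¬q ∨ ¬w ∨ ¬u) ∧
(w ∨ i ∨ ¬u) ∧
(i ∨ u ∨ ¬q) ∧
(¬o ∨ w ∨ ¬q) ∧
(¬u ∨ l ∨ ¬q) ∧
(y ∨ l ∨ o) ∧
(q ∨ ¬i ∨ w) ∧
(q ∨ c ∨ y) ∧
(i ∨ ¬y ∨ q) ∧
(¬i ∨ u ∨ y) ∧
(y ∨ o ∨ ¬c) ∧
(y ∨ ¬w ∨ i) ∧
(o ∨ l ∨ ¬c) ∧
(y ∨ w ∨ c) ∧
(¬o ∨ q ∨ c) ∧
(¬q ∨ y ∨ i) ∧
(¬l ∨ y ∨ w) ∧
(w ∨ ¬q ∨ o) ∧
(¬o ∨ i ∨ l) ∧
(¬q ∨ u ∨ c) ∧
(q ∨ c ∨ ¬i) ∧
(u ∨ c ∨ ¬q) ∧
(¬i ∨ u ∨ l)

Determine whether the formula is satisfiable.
Yes

Yes, the formula is satisfiable.

One satisfying assignment is: c=True, w=True, y=True, u=False, i=True, o=False, l=True, q=True

Verification: With this assignment, all 34 clauses evaluate to true.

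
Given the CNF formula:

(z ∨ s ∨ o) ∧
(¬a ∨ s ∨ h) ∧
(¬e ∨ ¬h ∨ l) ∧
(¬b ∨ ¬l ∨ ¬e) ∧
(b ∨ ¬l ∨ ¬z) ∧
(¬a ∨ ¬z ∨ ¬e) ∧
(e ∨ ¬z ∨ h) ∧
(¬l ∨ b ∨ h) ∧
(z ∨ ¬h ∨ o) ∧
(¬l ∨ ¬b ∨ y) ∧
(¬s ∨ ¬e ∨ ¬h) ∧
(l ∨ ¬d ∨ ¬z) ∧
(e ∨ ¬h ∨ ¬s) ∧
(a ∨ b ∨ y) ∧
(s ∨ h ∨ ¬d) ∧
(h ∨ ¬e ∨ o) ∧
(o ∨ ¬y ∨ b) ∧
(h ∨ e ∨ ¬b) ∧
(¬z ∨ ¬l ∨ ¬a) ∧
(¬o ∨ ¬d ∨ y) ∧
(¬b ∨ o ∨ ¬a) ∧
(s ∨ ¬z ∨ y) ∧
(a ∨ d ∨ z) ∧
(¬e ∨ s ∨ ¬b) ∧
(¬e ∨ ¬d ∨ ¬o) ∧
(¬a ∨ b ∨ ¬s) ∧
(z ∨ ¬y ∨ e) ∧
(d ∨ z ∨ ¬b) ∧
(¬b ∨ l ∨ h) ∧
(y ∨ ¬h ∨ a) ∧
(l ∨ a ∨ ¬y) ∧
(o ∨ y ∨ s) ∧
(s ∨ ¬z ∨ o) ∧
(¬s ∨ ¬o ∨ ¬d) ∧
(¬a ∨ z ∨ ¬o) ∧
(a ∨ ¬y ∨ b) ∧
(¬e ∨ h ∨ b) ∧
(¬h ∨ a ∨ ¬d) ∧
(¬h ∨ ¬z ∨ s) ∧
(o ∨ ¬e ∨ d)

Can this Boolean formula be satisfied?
No

No, the formula is not satisfiable.

No assignment of truth values to the variables can make all 40 clauses true simultaneously.

The formula is UNSAT (unsatisfiable).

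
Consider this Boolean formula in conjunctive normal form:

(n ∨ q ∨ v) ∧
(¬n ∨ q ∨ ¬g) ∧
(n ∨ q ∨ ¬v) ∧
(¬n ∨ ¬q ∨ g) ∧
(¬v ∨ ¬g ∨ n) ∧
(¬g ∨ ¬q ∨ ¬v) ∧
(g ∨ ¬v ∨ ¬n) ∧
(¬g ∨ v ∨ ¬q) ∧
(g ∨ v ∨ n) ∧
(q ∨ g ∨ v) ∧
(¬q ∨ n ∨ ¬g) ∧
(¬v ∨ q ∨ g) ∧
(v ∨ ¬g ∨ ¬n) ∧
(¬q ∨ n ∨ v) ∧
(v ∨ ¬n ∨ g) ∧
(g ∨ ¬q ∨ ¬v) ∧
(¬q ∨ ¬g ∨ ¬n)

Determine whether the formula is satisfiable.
No

No, the formula is not satisfiable.

No assignment of truth values to the variables can make all 17 clauses true simultaneously.

The formula is UNSAT (unsatisfiable).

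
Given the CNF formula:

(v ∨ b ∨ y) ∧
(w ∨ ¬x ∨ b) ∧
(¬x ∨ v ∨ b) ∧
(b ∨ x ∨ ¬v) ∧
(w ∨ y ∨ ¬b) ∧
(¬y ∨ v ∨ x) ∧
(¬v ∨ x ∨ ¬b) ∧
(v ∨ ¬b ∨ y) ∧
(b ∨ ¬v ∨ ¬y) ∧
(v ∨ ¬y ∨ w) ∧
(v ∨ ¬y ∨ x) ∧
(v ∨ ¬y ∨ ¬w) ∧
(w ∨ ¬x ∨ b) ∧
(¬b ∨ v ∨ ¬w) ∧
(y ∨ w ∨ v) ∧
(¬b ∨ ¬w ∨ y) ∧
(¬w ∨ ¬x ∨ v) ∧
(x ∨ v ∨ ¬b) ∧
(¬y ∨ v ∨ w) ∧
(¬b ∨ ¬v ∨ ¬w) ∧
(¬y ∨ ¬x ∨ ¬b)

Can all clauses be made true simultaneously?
Yes

Yes, the formula is satisfiable.

One satisfying assignment is: x=True, v=True, b=False, w=True, y=False

Verification: With this assignment, all 21 clauses evaluate to true.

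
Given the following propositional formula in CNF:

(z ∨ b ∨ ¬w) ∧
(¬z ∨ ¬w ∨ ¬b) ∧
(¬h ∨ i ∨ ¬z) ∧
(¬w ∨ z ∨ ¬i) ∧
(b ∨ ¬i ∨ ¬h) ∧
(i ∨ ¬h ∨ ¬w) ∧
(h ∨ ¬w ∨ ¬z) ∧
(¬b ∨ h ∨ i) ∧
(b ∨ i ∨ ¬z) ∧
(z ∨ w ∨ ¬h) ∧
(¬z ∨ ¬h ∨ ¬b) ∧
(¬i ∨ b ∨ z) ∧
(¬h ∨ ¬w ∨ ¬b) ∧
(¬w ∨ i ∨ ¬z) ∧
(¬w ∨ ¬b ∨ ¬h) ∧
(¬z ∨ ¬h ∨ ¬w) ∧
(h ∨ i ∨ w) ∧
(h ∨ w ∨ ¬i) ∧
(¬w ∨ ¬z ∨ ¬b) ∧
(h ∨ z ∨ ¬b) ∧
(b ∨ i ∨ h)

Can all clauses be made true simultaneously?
No

No, the formula is not satisfiable.

No assignment of truth values to the variables can make all 21 clauses true simultaneously.

The formula is UNSAT (unsatisfiable).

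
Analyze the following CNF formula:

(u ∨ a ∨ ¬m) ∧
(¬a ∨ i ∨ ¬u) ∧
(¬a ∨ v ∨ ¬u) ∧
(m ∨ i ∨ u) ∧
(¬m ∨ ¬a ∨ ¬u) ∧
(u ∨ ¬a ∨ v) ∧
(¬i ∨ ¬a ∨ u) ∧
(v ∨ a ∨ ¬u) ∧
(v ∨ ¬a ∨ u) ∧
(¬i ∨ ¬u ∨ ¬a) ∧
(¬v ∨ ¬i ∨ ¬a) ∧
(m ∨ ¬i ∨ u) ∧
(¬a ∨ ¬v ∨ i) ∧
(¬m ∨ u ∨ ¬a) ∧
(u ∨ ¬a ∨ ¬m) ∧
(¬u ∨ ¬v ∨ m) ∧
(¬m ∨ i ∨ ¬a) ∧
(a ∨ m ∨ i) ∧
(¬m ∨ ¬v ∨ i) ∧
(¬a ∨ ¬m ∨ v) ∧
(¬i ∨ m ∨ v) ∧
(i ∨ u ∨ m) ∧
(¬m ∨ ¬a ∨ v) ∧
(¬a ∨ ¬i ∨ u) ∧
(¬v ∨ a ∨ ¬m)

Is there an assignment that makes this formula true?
No

No, the formula is not satisfiable.

No assignment of truth values to the variables can make all 25 clauses true simultaneously.

The formula is UNSAT (unsatisfiable).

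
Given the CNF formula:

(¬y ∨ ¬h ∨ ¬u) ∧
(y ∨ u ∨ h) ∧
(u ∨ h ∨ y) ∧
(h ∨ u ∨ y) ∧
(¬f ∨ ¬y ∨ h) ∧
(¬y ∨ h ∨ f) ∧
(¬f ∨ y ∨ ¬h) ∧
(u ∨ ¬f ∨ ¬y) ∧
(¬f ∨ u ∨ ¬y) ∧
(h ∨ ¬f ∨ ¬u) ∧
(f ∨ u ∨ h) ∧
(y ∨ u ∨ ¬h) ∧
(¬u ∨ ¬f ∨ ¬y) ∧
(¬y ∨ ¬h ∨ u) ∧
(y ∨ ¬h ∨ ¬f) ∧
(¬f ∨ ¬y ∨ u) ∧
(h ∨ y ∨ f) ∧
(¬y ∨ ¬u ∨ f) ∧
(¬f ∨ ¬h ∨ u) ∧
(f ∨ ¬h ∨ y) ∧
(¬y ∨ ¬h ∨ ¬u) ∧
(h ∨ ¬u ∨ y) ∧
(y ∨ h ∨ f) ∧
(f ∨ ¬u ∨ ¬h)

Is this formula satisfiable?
No

No, the formula is not satisfiable.

No assignment of truth values to the variables can make all 24 clauses true simultaneously.

The formula is UNSAT (unsatisfiable).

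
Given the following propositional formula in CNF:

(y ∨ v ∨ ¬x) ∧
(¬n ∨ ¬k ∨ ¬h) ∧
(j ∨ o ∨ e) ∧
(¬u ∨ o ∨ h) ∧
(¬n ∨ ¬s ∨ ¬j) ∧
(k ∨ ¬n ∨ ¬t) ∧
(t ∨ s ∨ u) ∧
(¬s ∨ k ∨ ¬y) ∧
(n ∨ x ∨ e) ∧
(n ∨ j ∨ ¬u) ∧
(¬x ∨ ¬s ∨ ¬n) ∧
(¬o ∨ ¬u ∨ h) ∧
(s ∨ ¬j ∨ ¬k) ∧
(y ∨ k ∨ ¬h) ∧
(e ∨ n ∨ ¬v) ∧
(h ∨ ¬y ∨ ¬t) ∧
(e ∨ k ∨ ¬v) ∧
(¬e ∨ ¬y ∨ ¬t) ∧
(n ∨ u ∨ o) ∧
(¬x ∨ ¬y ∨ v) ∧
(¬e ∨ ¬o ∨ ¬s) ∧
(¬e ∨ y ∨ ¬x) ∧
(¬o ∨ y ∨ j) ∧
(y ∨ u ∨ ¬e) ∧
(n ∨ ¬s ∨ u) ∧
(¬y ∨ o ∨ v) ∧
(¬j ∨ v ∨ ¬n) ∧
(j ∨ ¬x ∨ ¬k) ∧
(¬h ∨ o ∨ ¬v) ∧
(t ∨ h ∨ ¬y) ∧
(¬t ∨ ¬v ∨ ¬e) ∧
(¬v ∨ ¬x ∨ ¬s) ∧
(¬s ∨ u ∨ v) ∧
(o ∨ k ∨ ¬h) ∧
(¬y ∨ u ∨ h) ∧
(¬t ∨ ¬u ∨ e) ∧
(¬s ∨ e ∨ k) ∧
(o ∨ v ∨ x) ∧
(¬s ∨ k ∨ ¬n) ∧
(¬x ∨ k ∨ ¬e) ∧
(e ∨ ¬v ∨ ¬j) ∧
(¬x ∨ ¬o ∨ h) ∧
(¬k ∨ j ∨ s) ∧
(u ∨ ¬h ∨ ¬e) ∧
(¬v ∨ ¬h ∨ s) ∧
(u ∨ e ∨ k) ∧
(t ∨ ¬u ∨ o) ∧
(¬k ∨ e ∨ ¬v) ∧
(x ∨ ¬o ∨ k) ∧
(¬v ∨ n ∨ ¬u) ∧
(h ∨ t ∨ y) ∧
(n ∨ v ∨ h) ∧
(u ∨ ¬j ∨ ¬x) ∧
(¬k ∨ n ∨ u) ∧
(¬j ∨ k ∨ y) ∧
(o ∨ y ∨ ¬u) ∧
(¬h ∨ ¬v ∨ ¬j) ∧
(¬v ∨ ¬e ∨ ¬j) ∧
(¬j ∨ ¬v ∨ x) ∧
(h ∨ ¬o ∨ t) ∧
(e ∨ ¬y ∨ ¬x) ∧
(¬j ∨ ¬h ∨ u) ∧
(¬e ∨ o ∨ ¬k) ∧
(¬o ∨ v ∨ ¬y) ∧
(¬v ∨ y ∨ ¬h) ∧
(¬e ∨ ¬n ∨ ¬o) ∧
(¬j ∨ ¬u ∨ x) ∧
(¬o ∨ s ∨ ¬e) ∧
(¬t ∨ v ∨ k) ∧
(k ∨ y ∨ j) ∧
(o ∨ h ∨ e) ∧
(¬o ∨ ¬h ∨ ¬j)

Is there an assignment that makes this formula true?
No

No, the formula is not satisfiable.

No assignment of truth values to the variables can make all 72 clauses true simultaneously.

The formula is UNSAT (unsatisfiable).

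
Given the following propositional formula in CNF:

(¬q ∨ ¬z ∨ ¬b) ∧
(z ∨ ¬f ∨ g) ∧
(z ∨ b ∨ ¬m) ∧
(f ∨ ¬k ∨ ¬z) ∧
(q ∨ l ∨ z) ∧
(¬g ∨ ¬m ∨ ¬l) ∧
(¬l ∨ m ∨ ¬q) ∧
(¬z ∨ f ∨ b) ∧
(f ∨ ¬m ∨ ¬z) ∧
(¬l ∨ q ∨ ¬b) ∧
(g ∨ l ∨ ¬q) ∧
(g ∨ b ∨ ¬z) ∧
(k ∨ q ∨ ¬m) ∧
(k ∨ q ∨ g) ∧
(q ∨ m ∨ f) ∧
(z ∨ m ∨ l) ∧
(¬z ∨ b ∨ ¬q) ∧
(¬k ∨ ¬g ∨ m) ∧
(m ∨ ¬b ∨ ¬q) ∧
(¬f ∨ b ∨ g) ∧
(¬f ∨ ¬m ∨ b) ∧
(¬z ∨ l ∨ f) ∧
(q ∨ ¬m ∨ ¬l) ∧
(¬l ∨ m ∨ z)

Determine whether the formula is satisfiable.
Yes

Yes, the formula is satisfiable.

One satisfying assignment is: m=False, g=True, b=False, q=False, f=True, z=True, k=False, l=False

Verification: With this assignment, all 24 clauses evaluate to true.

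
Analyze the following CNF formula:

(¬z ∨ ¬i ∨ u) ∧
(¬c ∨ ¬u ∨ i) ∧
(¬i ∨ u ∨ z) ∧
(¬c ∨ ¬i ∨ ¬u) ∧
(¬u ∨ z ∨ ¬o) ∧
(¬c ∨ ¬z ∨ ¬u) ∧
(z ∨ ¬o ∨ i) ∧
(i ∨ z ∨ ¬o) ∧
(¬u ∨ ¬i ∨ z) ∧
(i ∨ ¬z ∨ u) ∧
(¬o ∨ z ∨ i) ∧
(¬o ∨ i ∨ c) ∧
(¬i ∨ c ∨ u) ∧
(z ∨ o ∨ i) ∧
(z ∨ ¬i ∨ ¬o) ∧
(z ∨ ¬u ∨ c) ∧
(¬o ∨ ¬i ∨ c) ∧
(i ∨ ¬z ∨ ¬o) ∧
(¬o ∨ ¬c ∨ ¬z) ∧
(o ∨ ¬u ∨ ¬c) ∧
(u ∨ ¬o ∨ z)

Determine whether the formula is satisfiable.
Yes

Yes, the formula is satisfiable.

One satisfying assignment is: o=False, u=True, c=False, z=True, i=False

Verification: With this assignment, all 21 clauses evaluate to true.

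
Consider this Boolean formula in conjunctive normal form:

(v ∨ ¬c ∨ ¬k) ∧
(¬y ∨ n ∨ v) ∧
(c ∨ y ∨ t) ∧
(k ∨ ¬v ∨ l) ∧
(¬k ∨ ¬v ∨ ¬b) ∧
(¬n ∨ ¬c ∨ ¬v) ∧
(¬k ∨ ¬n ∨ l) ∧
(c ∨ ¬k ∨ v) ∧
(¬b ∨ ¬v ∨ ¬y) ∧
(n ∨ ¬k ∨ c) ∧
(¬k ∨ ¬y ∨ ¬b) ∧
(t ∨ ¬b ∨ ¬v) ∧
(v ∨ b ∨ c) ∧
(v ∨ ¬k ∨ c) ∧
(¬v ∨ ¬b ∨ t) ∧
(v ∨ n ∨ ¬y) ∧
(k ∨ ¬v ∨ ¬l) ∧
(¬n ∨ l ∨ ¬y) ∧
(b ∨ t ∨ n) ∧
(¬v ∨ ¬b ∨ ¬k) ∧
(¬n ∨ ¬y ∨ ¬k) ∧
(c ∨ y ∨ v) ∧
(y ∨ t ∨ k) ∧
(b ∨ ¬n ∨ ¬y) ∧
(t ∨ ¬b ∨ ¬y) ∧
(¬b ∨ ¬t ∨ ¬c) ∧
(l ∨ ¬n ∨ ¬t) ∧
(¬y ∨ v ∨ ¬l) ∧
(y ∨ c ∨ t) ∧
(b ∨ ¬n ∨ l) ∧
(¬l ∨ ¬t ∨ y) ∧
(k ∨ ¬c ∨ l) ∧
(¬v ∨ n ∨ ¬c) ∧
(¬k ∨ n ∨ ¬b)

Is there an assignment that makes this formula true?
No

No, the formula is not satisfiable.

No assignment of truth values to the variables can make all 34 clauses true simultaneously.

The formula is UNSAT (unsatisfiable).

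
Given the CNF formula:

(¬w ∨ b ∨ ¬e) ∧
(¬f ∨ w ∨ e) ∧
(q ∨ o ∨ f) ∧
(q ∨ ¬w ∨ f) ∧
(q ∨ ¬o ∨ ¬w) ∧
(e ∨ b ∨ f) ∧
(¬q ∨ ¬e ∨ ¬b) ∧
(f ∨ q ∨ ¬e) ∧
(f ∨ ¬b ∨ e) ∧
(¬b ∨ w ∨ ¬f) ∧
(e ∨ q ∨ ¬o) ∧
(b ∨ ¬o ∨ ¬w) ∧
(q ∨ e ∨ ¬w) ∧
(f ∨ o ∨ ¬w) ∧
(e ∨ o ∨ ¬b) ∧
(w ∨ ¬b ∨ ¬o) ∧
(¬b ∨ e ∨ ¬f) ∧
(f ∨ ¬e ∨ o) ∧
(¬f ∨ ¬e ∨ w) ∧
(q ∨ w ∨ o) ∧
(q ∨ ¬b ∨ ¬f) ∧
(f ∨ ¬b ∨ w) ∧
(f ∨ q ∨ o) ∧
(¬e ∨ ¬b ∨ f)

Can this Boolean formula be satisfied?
Yes

Yes, the formula is satisfiable.

One satisfying assignment is: q=True, e=True, b=False, w=False, f=False, o=True

Verification: With this assignment, all 24 clauses evaluate to true.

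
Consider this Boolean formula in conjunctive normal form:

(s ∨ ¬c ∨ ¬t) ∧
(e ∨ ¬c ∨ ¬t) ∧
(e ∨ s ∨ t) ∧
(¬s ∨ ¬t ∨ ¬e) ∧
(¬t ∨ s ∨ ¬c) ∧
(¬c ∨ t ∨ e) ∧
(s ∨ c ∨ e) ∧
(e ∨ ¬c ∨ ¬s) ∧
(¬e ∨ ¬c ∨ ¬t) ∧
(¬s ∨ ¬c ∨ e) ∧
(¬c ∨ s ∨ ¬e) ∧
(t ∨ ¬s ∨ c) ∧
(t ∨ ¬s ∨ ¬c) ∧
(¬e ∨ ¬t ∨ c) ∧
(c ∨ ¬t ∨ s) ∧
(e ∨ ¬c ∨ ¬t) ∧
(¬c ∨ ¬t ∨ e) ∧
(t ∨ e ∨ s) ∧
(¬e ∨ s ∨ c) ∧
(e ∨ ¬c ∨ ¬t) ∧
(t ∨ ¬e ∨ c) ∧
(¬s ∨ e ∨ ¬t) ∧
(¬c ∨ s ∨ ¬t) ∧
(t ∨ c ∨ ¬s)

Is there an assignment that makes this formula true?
No

No, the formula is not satisfiable.

No assignment of truth values to the variables can make all 24 clauses true simultaneously.

The formula is UNSAT (unsatisfiable).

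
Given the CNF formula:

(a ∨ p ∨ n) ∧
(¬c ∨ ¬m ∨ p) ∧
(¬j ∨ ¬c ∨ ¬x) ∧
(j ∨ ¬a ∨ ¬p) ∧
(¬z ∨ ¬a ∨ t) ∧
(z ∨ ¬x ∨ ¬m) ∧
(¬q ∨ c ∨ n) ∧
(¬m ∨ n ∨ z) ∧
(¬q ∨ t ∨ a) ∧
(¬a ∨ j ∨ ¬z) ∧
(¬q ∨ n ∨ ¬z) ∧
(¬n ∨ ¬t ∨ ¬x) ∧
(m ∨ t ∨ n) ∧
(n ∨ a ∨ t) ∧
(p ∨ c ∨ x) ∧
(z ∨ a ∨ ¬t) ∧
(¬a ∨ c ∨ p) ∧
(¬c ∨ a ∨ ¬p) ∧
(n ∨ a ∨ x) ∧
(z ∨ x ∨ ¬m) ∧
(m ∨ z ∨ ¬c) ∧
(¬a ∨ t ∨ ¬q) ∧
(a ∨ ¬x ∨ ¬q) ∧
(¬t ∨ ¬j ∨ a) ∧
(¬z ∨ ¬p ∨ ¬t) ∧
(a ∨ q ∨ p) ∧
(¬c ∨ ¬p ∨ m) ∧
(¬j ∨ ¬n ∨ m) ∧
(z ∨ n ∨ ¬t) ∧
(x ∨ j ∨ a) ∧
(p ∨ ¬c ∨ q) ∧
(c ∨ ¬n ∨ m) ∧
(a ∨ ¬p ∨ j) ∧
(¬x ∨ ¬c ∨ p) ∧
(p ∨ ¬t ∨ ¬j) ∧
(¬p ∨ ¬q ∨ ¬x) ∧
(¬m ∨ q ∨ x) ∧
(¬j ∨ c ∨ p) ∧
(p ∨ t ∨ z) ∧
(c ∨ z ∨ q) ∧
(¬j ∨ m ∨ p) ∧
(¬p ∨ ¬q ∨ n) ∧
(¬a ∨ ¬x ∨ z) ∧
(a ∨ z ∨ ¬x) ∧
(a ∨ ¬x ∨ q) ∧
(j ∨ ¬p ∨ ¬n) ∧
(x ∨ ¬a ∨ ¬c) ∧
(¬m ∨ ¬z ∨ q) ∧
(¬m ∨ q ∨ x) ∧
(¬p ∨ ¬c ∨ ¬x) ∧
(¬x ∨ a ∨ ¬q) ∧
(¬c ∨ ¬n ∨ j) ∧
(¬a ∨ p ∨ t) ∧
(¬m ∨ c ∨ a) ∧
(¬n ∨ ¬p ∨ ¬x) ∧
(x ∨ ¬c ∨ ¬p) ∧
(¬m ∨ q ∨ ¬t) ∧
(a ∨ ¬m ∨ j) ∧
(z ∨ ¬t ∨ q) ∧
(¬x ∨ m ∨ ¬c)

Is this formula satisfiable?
No

No, the formula is not satisfiable.

No assignment of truth values to the variables can make all 60 clauses true simultaneously.

The formula is UNSAT (unsatisfiable).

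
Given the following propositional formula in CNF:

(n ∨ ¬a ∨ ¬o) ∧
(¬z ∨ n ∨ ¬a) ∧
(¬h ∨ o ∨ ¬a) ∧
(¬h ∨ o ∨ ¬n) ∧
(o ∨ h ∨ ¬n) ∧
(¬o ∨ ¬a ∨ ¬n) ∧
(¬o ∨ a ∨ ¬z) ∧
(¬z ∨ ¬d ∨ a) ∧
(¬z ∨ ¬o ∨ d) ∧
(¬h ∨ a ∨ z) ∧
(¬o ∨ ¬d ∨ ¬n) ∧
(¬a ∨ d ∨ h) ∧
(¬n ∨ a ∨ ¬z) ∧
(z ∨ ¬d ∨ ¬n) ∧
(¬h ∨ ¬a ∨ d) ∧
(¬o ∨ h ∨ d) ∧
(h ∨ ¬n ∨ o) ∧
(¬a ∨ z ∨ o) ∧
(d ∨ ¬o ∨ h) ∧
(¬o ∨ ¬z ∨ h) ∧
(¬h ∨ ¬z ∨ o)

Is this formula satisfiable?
Yes

Yes, the formula is satisfiable.

One satisfying assignment is: o=False, a=False, d=False, h=False, n=False, z=False

Verification: With this assignment, all 21 clauses evaluate to true.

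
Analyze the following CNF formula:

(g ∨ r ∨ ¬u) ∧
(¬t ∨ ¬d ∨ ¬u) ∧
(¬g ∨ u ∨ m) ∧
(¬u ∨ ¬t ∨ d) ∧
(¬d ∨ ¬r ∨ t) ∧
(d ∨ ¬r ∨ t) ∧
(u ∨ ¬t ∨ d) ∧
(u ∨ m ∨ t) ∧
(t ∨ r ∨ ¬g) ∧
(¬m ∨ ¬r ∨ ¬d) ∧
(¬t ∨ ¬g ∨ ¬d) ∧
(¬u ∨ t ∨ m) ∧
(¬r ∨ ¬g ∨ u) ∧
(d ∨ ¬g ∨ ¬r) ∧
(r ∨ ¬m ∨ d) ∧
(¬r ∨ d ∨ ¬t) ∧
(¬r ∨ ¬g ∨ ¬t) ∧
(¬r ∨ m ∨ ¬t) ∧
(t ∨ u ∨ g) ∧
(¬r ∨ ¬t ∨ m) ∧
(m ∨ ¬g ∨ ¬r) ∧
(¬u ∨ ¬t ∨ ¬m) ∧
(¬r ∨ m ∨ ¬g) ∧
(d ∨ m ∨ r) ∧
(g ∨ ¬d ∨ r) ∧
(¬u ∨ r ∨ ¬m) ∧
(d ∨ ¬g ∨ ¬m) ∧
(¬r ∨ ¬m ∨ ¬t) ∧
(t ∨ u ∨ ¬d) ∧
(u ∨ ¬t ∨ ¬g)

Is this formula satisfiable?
No

No, the formula is not satisfiable.

No assignment of truth values to the variables can make all 30 clauses true simultaneously.

The formula is UNSAT (unsatisfiable).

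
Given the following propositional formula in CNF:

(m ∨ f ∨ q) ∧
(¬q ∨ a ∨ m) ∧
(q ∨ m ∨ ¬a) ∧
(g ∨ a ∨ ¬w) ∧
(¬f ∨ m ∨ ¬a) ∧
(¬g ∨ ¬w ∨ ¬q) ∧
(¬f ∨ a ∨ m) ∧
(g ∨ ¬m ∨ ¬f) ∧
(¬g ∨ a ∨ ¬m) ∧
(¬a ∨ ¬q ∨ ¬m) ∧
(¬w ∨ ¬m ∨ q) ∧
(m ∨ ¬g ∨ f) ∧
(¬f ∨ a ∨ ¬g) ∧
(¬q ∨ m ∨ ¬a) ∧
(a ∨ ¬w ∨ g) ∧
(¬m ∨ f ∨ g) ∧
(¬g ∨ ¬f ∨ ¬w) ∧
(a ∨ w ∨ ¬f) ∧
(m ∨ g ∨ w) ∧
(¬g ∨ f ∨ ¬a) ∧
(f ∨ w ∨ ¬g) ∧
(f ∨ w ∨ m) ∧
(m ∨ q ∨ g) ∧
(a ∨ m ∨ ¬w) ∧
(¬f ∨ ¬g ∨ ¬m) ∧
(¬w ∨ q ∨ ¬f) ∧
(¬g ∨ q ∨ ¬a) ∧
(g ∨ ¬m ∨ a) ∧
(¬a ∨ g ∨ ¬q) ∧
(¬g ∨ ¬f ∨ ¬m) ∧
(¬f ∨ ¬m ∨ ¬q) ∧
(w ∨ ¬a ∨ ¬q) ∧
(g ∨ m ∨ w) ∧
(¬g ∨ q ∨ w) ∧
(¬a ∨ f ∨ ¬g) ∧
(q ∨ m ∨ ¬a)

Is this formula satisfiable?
No

No, the formula is not satisfiable.

No assignment of truth values to the variables can make all 36 clauses true simultaneously.

The formula is UNSAT (unsatisfiable).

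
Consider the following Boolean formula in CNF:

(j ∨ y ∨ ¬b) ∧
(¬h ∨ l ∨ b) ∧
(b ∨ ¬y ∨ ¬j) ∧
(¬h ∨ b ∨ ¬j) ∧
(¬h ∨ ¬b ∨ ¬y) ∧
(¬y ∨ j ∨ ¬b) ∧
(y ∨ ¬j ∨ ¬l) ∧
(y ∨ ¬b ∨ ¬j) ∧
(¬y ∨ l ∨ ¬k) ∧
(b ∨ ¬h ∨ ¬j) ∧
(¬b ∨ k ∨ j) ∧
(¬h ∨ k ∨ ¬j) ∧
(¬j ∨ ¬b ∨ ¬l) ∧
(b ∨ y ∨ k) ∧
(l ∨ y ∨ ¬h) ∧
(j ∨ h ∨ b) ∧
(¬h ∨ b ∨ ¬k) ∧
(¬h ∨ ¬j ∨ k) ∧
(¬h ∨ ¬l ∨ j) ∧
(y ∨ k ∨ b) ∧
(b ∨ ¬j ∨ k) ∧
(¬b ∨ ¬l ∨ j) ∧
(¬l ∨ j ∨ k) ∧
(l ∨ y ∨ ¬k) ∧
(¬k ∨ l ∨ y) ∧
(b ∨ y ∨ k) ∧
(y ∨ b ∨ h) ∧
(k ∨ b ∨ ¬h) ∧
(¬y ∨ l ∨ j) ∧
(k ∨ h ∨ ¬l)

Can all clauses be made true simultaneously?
Yes

Yes, the formula is satisfiable.

One satisfying assignment is: k=False, j=True, l=False, y=True, h=False, b=True

Verification: With this assignment, all 30 clauses evaluate to true.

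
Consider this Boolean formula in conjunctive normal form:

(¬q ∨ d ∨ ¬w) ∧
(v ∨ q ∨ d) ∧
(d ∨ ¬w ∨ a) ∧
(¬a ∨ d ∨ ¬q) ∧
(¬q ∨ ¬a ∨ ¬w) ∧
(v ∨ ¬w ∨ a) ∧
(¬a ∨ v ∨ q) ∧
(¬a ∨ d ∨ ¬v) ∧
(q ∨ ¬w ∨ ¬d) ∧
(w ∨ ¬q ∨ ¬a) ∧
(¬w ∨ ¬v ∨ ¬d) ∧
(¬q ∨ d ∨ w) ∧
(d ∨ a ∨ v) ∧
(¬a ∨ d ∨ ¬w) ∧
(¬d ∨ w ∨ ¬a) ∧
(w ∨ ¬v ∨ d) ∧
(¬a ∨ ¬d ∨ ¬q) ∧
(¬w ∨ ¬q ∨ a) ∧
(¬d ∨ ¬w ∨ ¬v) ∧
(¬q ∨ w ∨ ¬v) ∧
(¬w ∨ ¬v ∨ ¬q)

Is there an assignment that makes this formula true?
Yes

Yes, the formula is satisfiable.

One satisfying assignment is: a=False, d=True, w=False, v=False, q=False

Verification: With this assignment, all 21 clauses evaluate to true.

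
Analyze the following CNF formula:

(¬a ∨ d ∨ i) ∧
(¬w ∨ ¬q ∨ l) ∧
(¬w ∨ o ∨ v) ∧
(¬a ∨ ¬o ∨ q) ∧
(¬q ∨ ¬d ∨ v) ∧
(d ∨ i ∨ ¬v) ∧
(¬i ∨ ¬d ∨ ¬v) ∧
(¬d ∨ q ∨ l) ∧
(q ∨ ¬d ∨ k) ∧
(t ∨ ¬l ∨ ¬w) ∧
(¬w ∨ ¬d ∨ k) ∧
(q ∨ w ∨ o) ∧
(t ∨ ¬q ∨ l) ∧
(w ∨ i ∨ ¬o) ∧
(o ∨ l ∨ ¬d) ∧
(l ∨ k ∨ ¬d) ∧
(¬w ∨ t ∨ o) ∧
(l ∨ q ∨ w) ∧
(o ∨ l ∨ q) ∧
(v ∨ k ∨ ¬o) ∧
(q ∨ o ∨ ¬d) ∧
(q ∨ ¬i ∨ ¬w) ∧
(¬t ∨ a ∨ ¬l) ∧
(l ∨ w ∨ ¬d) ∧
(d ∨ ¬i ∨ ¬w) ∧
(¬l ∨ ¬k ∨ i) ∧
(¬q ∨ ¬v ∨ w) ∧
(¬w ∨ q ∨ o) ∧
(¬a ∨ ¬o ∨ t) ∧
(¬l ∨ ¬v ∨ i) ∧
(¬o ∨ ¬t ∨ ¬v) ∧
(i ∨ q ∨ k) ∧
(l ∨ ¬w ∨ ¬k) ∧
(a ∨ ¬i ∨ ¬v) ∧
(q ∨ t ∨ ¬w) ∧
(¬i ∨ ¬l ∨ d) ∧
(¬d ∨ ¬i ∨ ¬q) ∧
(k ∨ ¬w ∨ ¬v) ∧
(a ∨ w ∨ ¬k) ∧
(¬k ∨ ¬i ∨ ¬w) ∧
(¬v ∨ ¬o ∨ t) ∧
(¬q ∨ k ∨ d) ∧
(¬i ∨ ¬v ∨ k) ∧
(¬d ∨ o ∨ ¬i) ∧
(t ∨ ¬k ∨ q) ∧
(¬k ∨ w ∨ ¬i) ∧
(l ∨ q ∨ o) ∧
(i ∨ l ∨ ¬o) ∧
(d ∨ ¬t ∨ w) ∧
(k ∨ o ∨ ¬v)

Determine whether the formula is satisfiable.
No

No, the formula is not satisfiable.

No assignment of truth values to the variables can make all 50 clauses true simultaneously.

The formula is UNSAT (unsatisfiable).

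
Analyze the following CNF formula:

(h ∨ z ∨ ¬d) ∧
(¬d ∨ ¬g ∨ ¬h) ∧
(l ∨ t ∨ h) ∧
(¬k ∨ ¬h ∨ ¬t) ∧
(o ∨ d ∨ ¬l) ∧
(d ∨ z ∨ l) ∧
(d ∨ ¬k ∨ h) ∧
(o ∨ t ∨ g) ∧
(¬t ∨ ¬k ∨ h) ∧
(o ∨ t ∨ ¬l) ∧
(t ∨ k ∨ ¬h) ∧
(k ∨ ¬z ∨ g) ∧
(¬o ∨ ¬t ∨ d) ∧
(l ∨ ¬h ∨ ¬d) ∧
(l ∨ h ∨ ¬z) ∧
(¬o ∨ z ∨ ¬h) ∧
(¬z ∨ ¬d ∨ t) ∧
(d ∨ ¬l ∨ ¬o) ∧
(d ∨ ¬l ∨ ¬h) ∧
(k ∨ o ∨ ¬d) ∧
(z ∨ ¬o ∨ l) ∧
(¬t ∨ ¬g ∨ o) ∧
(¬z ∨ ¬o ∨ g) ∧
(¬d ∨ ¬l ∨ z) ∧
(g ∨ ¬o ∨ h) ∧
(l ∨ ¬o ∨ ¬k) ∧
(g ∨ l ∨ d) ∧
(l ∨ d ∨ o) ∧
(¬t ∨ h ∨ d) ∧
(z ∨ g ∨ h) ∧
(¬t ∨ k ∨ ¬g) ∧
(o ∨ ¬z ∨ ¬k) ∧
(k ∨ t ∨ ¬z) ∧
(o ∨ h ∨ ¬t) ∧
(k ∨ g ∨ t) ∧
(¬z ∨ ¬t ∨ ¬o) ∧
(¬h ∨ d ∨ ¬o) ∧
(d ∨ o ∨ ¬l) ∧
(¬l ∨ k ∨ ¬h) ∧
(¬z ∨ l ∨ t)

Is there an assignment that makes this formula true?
No

No, the formula is not satisfiable.

No assignment of truth values to the variables can make all 40 clauses true simultaneously.

The formula is UNSAT (unsatisfiable).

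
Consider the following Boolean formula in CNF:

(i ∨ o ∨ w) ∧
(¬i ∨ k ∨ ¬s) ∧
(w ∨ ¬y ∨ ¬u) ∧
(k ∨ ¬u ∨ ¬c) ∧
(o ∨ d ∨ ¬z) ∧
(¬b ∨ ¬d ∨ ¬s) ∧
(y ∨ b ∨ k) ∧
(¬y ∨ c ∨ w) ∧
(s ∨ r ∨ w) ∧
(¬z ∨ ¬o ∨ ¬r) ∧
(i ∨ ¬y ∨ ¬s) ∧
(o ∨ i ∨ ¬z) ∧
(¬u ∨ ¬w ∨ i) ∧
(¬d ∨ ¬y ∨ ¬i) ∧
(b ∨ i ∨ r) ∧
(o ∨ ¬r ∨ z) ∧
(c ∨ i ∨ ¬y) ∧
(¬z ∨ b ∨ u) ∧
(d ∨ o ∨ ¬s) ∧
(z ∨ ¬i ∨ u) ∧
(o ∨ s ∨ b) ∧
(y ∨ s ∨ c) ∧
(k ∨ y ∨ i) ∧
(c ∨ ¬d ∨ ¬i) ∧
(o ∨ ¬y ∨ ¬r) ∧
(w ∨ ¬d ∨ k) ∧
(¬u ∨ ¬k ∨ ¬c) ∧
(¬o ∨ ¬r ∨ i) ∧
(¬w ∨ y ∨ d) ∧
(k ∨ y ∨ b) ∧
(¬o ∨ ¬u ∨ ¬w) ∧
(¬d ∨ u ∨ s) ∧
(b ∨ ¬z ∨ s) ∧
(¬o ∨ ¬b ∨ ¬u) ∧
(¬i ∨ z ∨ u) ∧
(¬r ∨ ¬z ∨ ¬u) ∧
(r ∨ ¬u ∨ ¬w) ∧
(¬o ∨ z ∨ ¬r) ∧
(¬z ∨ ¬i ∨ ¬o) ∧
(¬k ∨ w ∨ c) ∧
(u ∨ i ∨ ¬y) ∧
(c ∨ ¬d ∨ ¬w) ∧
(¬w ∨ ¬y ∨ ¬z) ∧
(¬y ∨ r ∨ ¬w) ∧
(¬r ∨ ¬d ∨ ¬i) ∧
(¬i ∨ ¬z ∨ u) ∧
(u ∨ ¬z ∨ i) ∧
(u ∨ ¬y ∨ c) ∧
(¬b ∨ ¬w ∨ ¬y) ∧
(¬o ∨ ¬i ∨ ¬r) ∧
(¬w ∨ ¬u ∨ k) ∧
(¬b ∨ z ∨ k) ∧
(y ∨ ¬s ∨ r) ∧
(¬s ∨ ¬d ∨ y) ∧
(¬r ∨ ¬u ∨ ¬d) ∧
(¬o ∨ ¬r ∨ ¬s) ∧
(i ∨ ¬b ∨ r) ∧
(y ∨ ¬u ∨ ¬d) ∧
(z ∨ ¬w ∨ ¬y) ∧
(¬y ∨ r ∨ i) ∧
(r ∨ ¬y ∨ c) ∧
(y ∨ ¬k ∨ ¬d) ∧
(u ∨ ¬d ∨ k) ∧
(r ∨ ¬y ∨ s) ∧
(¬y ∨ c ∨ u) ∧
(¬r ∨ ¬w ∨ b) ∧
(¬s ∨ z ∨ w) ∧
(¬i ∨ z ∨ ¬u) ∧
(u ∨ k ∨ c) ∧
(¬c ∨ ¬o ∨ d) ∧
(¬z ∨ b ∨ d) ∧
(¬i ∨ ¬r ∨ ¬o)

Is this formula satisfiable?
No

No, the formula is not satisfiable.

No assignment of truth values to the variables can make all 72 clauses true simultaneously.

The formula is UNSAT (unsatisfiable).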